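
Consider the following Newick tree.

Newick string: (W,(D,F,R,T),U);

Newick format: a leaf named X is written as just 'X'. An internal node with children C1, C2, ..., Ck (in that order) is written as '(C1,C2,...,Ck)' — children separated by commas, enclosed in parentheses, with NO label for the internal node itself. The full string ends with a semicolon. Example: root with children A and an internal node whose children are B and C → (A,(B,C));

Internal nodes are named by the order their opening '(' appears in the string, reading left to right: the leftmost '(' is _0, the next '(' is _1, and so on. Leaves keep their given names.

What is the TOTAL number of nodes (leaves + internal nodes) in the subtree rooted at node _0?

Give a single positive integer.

Newick: (W,(D,F,R,T),U);
Locate _0: it is the '(' at position 0 (the 1st '(' reading left to right).
Query: subtree rooted at _0
_0: subtree_size = 1 + 7
  W: subtree_size = 1 + 0
  _1: subtree_size = 1 + 4
    D: subtree_size = 1 + 0
    F: subtree_size = 1 + 0
    R: subtree_size = 1 + 0
    T: subtree_size = 1 + 0
  U: subtree_size = 1 + 0
Total subtree size of _0: 8

Answer: 8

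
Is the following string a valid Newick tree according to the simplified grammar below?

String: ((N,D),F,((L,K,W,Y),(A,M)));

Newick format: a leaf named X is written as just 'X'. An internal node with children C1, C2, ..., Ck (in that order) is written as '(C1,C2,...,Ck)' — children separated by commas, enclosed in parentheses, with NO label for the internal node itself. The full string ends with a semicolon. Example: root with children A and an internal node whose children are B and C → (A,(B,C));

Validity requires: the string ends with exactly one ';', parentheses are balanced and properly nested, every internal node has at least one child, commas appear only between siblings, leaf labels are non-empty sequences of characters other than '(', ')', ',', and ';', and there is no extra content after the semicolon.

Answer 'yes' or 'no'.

Input: ((N,D),F,((L,K,W,Y),(A,M)));
Paren balance: 5 '(' vs 5 ')' OK
Ends with single ';': True
Full parse: OK
Valid: True

Answer: yes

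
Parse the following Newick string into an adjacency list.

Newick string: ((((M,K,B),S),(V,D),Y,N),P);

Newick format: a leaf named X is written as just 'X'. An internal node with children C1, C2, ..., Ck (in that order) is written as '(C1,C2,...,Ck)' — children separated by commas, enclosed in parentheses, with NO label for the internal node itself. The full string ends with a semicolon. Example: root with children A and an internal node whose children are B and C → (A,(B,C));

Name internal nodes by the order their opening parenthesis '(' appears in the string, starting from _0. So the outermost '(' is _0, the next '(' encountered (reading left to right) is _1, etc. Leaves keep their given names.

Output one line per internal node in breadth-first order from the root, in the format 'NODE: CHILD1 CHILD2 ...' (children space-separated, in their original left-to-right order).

Answer: _0: _1 P
_1: _2 _4 Y N
_2: _3 S
_4: V D
_3: M K B

Derivation:
Input: ((((M,K,B),S),(V,D),Y,N),P);
Scanning left-to-right, naming '(' by encounter order:
  pos 0: '(' -> open internal node _0 (depth 1)
  pos 1: '(' -> open internal node _1 (depth 2)
  pos 2: '(' -> open internal node _2 (depth 3)
  pos 3: '(' -> open internal node _3 (depth 4)
  pos 9: ')' -> close internal node _3 (now at depth 3)
  pos 12: ')' -> close internal node _2 (now at depth 2)
  pos 14: '(' -> open internal node _4 (depth 3)
  pos 18: ')' -> close internal node _4 (now at depth 2)
  pos 23: ')' -> close internal node _1 (now at depth 1)
  pos 26: ')' -> close internal node _0 (now at depth 0)
Total internal nodes: 5
BFS adjacency from root:
  _0: _1 P
  _1: _2 _4 Y N
  _2: _3 S
  _4: V D
  _3: M K B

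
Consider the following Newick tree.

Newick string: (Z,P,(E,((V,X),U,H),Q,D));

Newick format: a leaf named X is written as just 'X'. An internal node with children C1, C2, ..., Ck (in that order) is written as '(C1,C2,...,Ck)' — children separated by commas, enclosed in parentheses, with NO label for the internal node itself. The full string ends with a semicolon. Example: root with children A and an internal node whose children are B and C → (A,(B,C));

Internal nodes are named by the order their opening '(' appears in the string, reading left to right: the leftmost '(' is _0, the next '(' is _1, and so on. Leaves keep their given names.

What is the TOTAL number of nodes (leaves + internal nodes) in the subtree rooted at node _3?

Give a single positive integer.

Newick: (Z,P,(E,((V,X),U,H),Q,D));
Locate _3: it is the '(' at position 9 (the 4th '(' reading left to right).
Query: subtree rooted at _3
_3: subtree_size = 1 + 2
  V: subtree_size = 1 + 0
  X: subtree_size = 1 + 0
Total subtree size of _3: 3

Answer: 3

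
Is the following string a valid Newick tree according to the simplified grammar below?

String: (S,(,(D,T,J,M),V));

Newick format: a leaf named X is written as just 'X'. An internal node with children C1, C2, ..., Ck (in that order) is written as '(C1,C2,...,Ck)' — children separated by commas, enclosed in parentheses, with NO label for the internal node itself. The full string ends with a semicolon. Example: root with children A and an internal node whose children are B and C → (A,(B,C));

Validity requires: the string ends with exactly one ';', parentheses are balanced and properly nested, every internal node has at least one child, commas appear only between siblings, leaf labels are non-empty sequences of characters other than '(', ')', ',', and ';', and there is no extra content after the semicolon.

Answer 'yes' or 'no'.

Answer: no

Derivation:
Input: (S,(,(D,T,J,M),V));
Paren balance: 3 '(' vs 3 ')' OK
Ends with single ';': True
Full parse: FAILS (empty leaf label at pos 4)
Valid: False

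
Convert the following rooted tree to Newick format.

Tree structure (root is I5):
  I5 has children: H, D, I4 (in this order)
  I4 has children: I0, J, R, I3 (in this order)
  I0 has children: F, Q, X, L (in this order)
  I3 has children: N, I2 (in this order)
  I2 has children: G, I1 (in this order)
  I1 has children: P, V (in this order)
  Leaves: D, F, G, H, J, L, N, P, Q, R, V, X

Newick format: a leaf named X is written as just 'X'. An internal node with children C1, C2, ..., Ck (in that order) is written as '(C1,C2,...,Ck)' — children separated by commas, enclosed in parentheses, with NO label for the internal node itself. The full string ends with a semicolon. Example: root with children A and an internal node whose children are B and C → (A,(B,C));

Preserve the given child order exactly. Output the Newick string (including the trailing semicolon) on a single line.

internal I5 with children ['H', 'D', 'I4']
  leaf 'H' → 'H'
  leaf 'D' → 'D'
  internal I4 with children ['I0', 'J', 'R', 'I3']
    internal I0 with children ['F', 'Q', 'X', 'L']
      leaf 'F' → 'F'
      leaf 'Q' → 'Q'
      leaf 'X' → 'X'
      leaf 'L' → 'L'
    → '(F,Q,X,L)'
    leaf 'J' → 'J'
    leaf 'R' → 'R'
    internal I3 with children ['N', 'I2']
      leaf 'N' → 'N'
      internal I2 with children ['G', 'I1']
        leaf 'G' → 'G'
        internal I1 with children ['P', 'V']
          leaf 'P' → 'P'
          leaf 'V' → 'V'
        → '(P,V)'
      → '(G,(P,V))'
    → '(N,(G,(P,V)))'
  → '((F,Q,X,L),J,R,(N,(G,(P,V))))'
→ '(H,D,((F,Q,X,L),J,R,(N,(G,(P,V)))))'
Final: (H,D,((F,Q,X,L),J,R,(N,(G,(P,V)))));

Answer: (H,D,((F,Q,X,L),J,R,(N,(G,(P,V)))));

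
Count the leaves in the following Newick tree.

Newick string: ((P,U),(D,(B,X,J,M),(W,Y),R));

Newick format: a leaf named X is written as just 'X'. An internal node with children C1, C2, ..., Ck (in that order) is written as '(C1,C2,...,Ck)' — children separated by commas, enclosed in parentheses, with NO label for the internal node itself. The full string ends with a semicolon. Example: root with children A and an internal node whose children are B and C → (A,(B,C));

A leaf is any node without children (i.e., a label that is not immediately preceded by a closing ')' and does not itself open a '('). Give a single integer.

Newick: ((P,U),(D,(B,X,J,M),(W,Y),R));
Scan left-to-right; a leaf is any maximal label run not followed by '(':
  pos 2: leaf 'P' → count = 1
  pos 4: leaf 'U' → count = 2
  pos 8: leaf 'D' → count = 3
  pos 11: leaf 'B' → count = 4
  pos 13: leaf 'X' → count = 5
  pos 15: leaf 'J' → count = 6
  pos 17: leaf 'M' → count = 7
  pos 21: leaf 'W' → count = 8
  pos 23: leaf 'Y' → count = 9
  pos 26: leaf 'R' → count = 10
Total leaves: 10

Answer: 10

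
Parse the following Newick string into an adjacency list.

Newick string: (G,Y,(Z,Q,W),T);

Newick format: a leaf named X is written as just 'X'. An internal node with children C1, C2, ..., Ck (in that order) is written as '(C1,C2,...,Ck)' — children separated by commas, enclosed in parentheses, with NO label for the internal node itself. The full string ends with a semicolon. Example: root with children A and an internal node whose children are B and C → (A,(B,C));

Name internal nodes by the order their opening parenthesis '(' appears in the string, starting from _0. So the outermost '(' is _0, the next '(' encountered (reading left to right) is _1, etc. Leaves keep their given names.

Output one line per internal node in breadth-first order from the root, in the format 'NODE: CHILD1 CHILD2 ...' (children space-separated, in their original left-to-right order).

Answer: _0: G Y _1 T
_1: Z Q W

Derivation:
Input: (G,Y,(Z,Q,W),T);
Scanning left-to-right, naming '(' by encounter order:
  pos 0: '(' -> open internal node _0 (depth 1)
  pos 5: '(' -> open internal node _1 (depth 2)
  pos 11: ')' -> close internal node _1 (now at depth 1)
  pos 14: ')' -> close internal node _0 (now at depth 0)
Total internal nodes: 2
BFS adjacency from root:
  _0: G Y _1 T
  _1: Z Q W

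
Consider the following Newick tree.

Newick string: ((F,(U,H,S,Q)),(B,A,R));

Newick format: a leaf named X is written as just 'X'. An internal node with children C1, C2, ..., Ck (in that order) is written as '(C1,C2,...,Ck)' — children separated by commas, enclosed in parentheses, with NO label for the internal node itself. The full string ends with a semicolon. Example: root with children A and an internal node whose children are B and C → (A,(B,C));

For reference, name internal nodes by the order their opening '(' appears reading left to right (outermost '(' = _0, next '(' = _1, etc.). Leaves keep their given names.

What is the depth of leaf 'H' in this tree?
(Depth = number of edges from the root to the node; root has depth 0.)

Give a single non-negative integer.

Answer: 3

Derivation:
Newick: ((F,(U,H,S,Q)),(B,A,R));
Naming internals by '(' encounter order: outermost '(' = _0, next = _1, ...
Query node: H
Path from root: _0 -> _1 -> _2 -> H
Depth of H: 3 (number of edges from root)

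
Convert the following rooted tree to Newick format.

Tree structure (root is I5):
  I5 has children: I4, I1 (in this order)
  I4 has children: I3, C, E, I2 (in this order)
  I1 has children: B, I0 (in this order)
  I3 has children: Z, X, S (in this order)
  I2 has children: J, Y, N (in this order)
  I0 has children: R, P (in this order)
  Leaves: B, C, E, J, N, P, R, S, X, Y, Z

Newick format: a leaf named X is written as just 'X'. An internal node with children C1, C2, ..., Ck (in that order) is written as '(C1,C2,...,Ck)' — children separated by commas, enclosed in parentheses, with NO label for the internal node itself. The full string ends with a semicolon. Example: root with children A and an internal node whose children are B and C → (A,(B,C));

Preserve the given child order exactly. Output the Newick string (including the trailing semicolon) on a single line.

internal I5 with children ['I4', 'I1']
  internal I4 with children ['I3', 'C', 'E', 'I2']
    internal I3 with children ['Z', 'X', 'S']
      leaf 'Z' → 'Z'
      leaf 'X' → 'X'
      leaf 'S' → 'S'
    → '(Z,X,S)'
    leaf 'C' → 'C'
    leaf 'E' → 'E'
    internal I2 with children ['J', 'Y', 'N']
      leaf 'J' → 'J'
      leaf 'Y' → 'Y'
      leaf 'N' → 'N'
    → '(J,Y,N)'
  → '((Z,X,S),C,E,(J,Y,N))'
  internal I1 with children ['B', 'I0']
    leaf 'B' → 'B'
    internal I0 with children ['R', 'P']
      leaf 'R' → 'R'
      leaf 'P' → 'P'
    → '(R,P)'
  → '(B,(R,P))'
→ '(((Z,X,S),C,E,(J,Y,N)),(B,(R,P)))'
Final: (((Z,X,S),C,E,(J,Y,N)),(B,(R,P)));

Answer: (((Z,X,S),C,E,(J,Y,N)),(B,(R,P)));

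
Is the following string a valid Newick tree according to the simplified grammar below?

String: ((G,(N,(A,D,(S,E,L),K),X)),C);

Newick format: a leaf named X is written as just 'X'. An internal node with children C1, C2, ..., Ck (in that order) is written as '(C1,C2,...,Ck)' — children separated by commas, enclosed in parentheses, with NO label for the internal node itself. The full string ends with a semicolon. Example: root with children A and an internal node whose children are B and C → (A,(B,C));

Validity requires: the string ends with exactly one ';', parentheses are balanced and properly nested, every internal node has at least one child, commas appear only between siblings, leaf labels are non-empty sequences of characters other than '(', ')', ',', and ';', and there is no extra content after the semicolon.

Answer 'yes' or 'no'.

Input: ((G,(N,(A,D,(S,E,L),K),X)),C);
Paren balance: 5 '(' vs 5 ')' OK
Ends with single ';': True
Full parse: OK
Valid: True

Answer: yes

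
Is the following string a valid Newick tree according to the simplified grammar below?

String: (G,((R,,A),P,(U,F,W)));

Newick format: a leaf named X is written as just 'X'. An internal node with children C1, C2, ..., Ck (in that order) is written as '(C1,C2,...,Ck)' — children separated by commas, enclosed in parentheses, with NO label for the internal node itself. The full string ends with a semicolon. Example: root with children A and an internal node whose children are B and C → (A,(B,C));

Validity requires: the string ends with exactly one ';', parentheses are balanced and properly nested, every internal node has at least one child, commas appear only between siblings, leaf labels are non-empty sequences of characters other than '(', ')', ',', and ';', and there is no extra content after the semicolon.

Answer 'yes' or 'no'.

Input: (G,((R,,A),P,(U,F,W)));
Paren balance: 4 '(' vs 4 ')' OK
Ends with single ';': True
Full parse: FAILS (empty leaf label at pos 7)
Valid: False

Answer: no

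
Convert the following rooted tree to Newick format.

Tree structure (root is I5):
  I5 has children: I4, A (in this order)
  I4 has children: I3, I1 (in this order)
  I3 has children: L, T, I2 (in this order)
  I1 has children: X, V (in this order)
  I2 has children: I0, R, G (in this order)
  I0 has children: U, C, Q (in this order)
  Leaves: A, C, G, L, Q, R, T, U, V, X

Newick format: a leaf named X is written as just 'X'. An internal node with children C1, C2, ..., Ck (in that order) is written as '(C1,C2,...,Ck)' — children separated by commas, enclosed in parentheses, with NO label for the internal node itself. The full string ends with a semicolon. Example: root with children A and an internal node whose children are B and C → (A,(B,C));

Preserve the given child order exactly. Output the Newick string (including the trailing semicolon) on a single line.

Answer: (((L,T,((U,C,Q),R,G)),(X,V)),A);

Derivation:
internal I5 with children ['I4', 'A']
  internal I4 with children ['I3', 'I1']
    internal I3 with children ['L', 'T', 'I2']
      leaf 'L' → 'L'
      leaf 'T' → 'T'
      internal I2 with children ['I0', 'R', 'G']
        internal I0 with children ['U', 'C', 'Q']
          leaf 'U' → 'U'
          leaf 'C' → 'C'
          leaf 'Q' → 'Q'
        → '(U,C,Q)'
        leaf 'R' → 'R'
        leaf 'G' → 'G'
      → '((U,C,Q),R,G)'
    → '(L,T,((U,C,Q),R,G))'
    internal I1 with children ['X', 'V']
      leaf 'X' → 'X'
      leaf 'V' → 'V'
    → '(X,V)'
  → '((L,T,((U,C,Q),R,G)),(X,V))'
  leaf 'A' → 'A'
→ '(((L,T,((U,C,Q),R,G)),(X,V)),A)'
Final: (((L,T,((U,C,Q),R,G)),(X,V)),A);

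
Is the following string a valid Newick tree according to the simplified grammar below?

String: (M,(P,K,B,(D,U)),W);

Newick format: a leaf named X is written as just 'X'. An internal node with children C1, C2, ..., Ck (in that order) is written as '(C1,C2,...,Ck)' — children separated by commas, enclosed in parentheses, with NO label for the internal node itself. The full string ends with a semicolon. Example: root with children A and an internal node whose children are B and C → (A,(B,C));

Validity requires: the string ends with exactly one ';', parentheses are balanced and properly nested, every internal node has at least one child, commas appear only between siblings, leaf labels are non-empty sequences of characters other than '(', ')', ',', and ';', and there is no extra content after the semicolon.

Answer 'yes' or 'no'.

Input: (M,(P,K,B,(D,U)),W);
Paren balance: 3 '(' vs 3 ')' OK
Ends with single ';': True
Full parse: OK
Valid: True

Answer: yes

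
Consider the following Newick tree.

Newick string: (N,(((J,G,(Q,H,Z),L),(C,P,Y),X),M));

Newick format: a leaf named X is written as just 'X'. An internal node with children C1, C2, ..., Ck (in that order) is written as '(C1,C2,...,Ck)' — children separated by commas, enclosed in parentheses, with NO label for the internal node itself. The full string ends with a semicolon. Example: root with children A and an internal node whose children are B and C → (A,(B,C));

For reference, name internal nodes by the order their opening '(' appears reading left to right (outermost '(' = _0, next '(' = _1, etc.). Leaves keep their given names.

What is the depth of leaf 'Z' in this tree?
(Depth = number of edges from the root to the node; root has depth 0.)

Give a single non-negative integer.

Answer: 5

Derivation:
Newick: (N,(((J,G,(Q,H,Z),L),(C,P,Y),X),M));
Naming internals by '(' encounter order: outermost '(' = _0, next = _1, ...
Query node: Z
Path from root: _0 -> _1 -> _2 -> _3 -> _4 -> Z
Depth of Z: 5 (number of edges from root)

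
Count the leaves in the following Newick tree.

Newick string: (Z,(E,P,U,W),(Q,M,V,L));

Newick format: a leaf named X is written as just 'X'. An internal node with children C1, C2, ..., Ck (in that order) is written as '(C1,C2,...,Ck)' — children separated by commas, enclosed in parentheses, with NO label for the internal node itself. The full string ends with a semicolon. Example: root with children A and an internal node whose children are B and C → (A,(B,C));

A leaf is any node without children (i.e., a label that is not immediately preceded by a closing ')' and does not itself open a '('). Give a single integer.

Newick: (Z,(E,P,U,W),(Q,M,V,L));
Scan left-to-right; a leaf is any maximal label run not followed by '(':
  pos 1: leaf 'Z' → count = 1
  pos 4: leaf 'E' → count = 2
  pos 6: leaf 'P' → count = 3
  pos 8: leaf 'U' → count = 4
  pos 10: leaf 'W' → count = 5
  pos 14: leaf 'Q' → count = 6
  pos 16: leaf 'M' → count = 7
  pos 18: leaf 'V' → count = 8
  pos 20: leaf 'L' → count = 9
Total leaves: 9

Answer: 9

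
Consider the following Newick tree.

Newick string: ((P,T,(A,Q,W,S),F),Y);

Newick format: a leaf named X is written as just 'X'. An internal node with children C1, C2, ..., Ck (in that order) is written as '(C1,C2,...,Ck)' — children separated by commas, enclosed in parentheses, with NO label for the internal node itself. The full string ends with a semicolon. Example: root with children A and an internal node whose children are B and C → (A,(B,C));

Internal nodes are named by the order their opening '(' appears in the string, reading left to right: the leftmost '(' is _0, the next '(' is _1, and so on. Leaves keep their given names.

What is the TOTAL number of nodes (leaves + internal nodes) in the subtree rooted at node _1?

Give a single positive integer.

Answer: 9

Derivation:
Newick: ((P,T,(A,Q,W,S),F),Y);
Locate _1: it is the '(' at position 1 (the 2nd '(' reading left to right).
Query: subtree rooted at _1
_1: subtree_size = 1 + 8
  P: subtree_size = 1 + 0
  T: subtree_size = 1 + 0
  _2: subtree_size = 1 + 4
    A: subtree_size = 1 + 0
    Q: subtree_size = 1 + 0
    W: subtree_size = 1 + 0
    S: subtree_size = 1 + 0
  F: subtree_size = 1 + 0
Total subtree size of _1: 9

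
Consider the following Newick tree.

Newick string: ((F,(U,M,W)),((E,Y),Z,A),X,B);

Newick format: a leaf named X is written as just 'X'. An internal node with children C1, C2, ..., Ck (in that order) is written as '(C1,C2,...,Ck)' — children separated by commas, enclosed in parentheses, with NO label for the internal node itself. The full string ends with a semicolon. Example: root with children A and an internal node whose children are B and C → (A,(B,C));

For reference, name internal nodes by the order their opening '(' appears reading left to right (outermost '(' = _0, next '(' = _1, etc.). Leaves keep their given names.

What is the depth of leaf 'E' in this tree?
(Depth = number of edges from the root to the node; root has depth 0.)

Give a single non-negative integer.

Answer: 3

Derivation:
Newick: ((F,(U,M,W)),((E,Y),Z,A),X,B);
Naming internals by '(' encounter order: outermost '(' = _0, next = _1, ...
Query node: E
Path from root: _0 -> _3 -> _4 -> E
Depth of E: 3 (number of edges from root)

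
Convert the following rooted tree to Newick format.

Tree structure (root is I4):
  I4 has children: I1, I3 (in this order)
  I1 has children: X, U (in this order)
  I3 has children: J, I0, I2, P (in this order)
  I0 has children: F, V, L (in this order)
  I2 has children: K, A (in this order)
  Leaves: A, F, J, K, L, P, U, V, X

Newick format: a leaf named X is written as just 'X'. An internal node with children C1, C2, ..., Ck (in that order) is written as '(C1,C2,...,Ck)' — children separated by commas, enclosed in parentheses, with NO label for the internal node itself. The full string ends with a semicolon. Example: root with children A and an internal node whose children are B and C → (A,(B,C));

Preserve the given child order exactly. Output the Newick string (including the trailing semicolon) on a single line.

internal I4 with children ['I1', 'I3']
  internal I1 with children ['X', 'U']
    leaf 'X' → 'X'
    leaf 'U' → 'U'
  → '(X,U)'
  internal I3 with children ['J', 'I0', 'I2', 'P']
    leaf 'J' → 'J'
    internal I0 with children ['F', 'V', 'L']
      leaf 'F' → 'F'
      leaf 'V' → 'V'
      leaf 'L' → 'L'
    → '(F,V,L)'
    internal I2 with children ['K', 'A']
      leaf 'K' → 'K'
      leaf 'A' → 'A'
    → '(K,A)'
    leaf 'P' → 'P'
  → '(J,(F,V,L),(K,A),P)'
→ '((X,U),(J,(F,V,L),(K,A),P))'
Final: ((X,U),(J,(F,V,L),(K,A),P));

Answer: ((X,U),(J,(F,V,L),(K,A),P));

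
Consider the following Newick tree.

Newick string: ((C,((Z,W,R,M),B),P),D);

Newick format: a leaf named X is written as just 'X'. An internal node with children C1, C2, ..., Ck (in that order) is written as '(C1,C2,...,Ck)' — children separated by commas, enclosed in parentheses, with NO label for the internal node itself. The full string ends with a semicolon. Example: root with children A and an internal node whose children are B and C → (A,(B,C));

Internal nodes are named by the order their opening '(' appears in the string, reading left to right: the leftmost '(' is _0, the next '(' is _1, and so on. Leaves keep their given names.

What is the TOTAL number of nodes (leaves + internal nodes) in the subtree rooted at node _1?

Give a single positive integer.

Newick: ((C,((Z,W,R,M),B),P),D);
Locate _1: it is the '(' at position 1 (the 2nd '(' reading left to right).
Query: subtree rooted at _1
_1: subtree_size = 1 + 9
  C: subtree_size = 1 + 0
  _2: subtree_size = 1 + 6
    _3: subtree_size = 1 + 4
      Z: subtree_size = 1 + 0
      W: subtree_size = 1 + 0
      R: subtree_size = 1 + 0
      M: subtree_size = 1 + 0
    B: subtree_size = 1 + 0
  P: subtree_size = 1 + 0
Total subtree size of _1: 10

Answer: 10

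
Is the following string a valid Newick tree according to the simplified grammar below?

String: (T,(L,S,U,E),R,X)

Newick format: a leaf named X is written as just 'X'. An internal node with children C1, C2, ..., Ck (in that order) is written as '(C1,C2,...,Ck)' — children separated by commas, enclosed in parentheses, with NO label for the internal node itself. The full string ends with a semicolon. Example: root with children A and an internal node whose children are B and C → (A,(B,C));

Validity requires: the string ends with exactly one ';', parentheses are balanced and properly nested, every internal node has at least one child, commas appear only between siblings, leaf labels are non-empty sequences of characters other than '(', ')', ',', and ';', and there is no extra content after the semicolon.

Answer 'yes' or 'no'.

Answer: no

Derivation:
Input: (T,(L,S,U,E),R,X)
Paren balance: 2 '(' vs 2 ')' OK
Ends with single ';': False
Full parse: FAILS (must end with ;)
Valid: False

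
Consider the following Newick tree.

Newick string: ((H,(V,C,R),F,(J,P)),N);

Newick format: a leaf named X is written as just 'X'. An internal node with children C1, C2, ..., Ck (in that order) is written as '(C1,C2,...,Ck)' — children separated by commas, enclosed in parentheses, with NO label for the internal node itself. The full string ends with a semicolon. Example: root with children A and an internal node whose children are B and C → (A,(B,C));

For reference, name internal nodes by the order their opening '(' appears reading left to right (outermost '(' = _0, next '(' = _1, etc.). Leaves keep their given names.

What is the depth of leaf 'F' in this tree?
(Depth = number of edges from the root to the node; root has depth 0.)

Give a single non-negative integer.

Answer: 2

Derivation:
Newick: ((H,(V,C,R),F,(J,P)),N);
Naming internals by '(' encounter order: outermost '(' = _0, next = _1, ...
Query node: F
Path from root: _0 -> _1 -> F
Depth of F: 2 (number of edges from root)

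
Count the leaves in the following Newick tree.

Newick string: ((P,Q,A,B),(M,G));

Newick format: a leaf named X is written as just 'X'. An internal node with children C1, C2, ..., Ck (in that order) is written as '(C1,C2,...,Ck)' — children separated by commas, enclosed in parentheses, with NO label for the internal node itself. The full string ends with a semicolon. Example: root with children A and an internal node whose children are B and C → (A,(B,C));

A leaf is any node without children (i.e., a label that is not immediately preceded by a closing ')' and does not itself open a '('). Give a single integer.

Answer: 6

Derivation:
Newick: ((P,Q,A,B),(M,G));
Scan left-to-right; a leaf is any maximal label run not followed by '(':
  pos 2: leaf 'P' → count = 1
  pos 4: leaf 'Q' → count = 2
  pos 6: leaf 'A' → count = 3
  pos 8: leaf 'B' → count = 4
  pos 12: leaf 'M' → count = 5
  pos 14: leaf 'G' → count = 6
Total leaves: 6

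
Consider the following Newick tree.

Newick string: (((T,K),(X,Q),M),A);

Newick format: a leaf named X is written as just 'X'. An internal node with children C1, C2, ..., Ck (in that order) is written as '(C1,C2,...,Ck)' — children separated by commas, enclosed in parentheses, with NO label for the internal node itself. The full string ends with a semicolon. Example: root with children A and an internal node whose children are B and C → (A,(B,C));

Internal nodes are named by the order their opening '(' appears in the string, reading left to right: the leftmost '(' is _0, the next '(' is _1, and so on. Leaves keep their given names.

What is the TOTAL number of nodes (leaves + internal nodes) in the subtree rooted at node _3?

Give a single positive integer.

Answer: 3

Derivation:
Newick: (((T,K),(X,Q),M),A);
Locate _3: it is the '(' at position 8 (the 4th '(' reading left to right).
Query: subtree rooted at _3
_3: subtree_size = 1 + 2
  X: subtree_size = 1 + 0
  Q: subtree_size = 1 + 0
Total subtree size of _3: 3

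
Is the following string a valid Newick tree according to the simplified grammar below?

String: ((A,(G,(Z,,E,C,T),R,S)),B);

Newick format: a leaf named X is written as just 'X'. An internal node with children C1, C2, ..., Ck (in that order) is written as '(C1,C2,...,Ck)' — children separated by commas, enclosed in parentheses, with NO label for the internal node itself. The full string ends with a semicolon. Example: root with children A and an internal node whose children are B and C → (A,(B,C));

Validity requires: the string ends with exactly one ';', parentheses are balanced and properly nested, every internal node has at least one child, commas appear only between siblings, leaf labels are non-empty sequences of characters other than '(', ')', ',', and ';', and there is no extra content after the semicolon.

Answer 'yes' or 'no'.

Input: ((A,(G,(Z,,E,C,T),R,S)),B);
Paren balance: 4 '(' vs 4 ')' OK
Ends with single ';': True
Full parse: FAILS (empty leaf label at pos 10)
Valid: False

Answer: no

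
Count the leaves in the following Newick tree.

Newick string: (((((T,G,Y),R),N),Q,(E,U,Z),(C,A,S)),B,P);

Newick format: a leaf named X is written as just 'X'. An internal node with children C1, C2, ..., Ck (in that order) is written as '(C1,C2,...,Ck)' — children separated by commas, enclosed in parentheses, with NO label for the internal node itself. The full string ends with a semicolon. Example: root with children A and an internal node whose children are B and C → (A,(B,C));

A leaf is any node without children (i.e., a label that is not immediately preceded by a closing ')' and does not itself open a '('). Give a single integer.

Answer: 14

Derivation:
Newick: (((((T,G,Y),R),N),Q,(E,U,Z),(C,A,S)),B,P);
Scan left-to-right; a leaf is any maximal label run not followed by '(':
  pos 5: leaf 'T' → count = 1
  pos 7: leaf 'G' → count = 2
  pos 9: leaf 'Y' → count = 3
  pos 12: leaf 'R' → count = 4
  pos 15: leaf 'N' → count = 5
  pos 18: leaf 'Q' → count = 6
  pos 21: leaf 'E' → count = 7
  pos 23: leaf 'U' → count = 8
  pos 25: leaf 'Z' → count = 9
  pos 29: leaf 'C' → count = 10
  pos 31: leaf 'A' → count = 11
  pos 33: leaf 'S' → count = 12
  pos 37: leaf 'B' → count = 13
  pos 39: leaf 'P' → count = 14
Total leaves: 14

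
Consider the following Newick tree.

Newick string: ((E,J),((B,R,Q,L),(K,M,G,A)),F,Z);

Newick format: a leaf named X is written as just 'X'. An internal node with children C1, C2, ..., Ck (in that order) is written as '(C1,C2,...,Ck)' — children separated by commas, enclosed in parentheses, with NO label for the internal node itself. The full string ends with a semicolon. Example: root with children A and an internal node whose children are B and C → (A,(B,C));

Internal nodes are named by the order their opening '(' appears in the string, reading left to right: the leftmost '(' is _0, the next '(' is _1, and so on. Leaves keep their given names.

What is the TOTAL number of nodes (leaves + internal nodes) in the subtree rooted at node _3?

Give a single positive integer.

Answer: 5

Derivation:
Newick: ((E,J),((B,R,Q,L),(K,M,G,A)),F,Z);
Locate _3: it is the '(' at position 8 (the 4th '(' reading left to right).
Query: subtree rooted at _3
_3: subtree_size = 1 + 4
  B: subtree_size = 1 + 0
  R: subtree_size = 1 + 0
  Q: subtree_size = 1 + 0
  L: subtree_size = 1 + 0
Total subtree size of _3: 5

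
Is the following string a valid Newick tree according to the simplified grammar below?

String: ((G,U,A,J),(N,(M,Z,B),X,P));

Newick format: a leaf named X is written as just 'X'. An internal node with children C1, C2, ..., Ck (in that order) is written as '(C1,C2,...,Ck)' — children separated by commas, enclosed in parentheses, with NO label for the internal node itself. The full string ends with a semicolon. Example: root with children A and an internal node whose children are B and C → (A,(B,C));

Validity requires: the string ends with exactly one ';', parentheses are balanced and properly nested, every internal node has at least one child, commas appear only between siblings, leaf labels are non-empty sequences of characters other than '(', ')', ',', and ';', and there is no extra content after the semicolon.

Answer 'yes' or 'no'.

Answer: yes

Derivation:
Input: ((G,U,A,J),(N,(M,Z,B),X,P));
Paren balance: 4 '(' vs 4 ')' OK
Ends with single ';': True
Full parse: OK
Valid: True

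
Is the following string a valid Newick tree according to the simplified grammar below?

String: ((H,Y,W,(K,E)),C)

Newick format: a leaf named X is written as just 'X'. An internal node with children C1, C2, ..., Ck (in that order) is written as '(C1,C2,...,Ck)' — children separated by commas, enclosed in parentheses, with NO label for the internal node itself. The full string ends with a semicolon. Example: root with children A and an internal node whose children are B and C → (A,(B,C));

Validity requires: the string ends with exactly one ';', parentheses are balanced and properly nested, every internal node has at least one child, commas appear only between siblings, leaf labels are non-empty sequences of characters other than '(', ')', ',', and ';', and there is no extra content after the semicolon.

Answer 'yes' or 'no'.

Answer: no

Derivation:
Input: ((H,Y,W,(K,E)),C)
Paren balance: 3 '(' vs 3 ')' OK
Ends with single ';': False
Full parse: FAILS (must end with ;)
Valid: False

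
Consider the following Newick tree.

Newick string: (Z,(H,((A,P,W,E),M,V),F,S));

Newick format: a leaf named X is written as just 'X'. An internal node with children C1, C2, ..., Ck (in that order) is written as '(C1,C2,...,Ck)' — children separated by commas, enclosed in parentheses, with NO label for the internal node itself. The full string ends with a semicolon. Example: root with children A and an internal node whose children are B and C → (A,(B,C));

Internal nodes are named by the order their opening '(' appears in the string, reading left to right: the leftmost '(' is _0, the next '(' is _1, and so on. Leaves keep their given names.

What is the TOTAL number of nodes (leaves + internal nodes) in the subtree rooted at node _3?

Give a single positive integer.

Newick: (Z,(H,((A,P,W,E),M,V),F,S));
Locate _3: it is the '(' at position 7 (the 4th '(' reading left to right).
Query: subtree rooted at _3
_3: subtree_size = 1 + 4
  A: subtree_size = 1 + 0
  P: subtree_size = 1 + 0
  W: subtree_size = 1 + 0
  E: subtree_size = 1 + 0
Total subtree size of _3: 5

Answer: 5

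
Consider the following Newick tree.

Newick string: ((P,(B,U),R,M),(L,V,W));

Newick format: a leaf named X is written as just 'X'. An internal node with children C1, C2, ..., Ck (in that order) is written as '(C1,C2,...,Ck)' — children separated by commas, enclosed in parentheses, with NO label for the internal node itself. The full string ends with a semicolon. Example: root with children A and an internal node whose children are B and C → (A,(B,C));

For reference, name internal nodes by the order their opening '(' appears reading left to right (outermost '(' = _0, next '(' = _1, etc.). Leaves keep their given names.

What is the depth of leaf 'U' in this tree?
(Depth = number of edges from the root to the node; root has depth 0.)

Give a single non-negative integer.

Newick: ((P,(B,U),R,M),(L,V,W));
Naming internals by '(' encounter order: outermost '(' = _0, next = _1, ...
Query node: U
Path from root: _0 -> _1 -> _2 -> U
Depth of U: 3 (number of edges from root)

Answer: 3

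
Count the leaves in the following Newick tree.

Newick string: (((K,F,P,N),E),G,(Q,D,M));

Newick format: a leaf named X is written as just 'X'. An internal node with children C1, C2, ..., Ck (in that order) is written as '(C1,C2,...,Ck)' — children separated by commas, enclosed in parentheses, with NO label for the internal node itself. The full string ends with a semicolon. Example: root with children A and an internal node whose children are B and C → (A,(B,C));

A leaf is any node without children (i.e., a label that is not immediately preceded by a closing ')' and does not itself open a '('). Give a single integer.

Answer: 9

Derivation:
Newick: (((K,F,P,N),E),G,(Q,D,M));
Scan left-to-right; a leaf is any maximal label run not followed by '(':
  pos 3: leaf 'K' → count = 1
  pos 5: leaf 'F' → count = 2
  pos 7: leaf 'P' → count = 3
  pos 9: leaf 'N' → count = 4
  pos 12: leaf 'E' → count = 5
  pos 15: leaf 'G' → count = 6
  pos 18: leaf 'Q' → count = 7
  pos 20: leaf 'D' → count = 8
  pos 22: leaf 'M' → count = 9
Total leaves: 9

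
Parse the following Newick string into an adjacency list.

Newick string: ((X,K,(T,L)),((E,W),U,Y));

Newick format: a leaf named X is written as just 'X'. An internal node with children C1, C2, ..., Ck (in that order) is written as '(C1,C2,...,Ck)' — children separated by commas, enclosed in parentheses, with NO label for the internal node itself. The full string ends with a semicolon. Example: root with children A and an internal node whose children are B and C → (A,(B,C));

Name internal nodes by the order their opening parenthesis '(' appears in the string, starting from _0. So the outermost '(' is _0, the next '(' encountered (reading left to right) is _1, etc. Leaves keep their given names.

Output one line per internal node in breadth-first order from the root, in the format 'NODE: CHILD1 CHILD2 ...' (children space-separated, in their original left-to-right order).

Answer: _0: _1 _3
_1: X K _2
_3: _4 U Y
_2: T L
_4: E W

Derivation:
Input: ((X,K,(T,L)),((E,W),U,Y));
Scanning left-to-right, naming '(' by encounter order:
  pos 0: '(' -> open internal node _0 (depth 1)
  pos 1: '(' -> open internal node _1 (depth 2)
  pos 6: '(' -> open internal node _2 (depth 3)
  pos 10: ')' -> close internal node _2 (now at depth 2)
  pos 11: ')' -> close internal node _1 (now at depth 1)
  pos 13: '(' -> open internal node _3 (depth 2)
  pos 14: '(' -> open internal node _4 (depth 3)
  pos 18: ')' -> close internal node _4 (now at depth 2)
  pos 23: ')' -> close internal node _3 (now at depth 1)
  pos 24: ')' -> close internal node _0 (now at depth 0)
Total internal nodes: 5
BFS adjacency from root:
  _0: _1 _3
  _1: X K _2
  _3: _4 U Y
  _2: T L
  _4: E W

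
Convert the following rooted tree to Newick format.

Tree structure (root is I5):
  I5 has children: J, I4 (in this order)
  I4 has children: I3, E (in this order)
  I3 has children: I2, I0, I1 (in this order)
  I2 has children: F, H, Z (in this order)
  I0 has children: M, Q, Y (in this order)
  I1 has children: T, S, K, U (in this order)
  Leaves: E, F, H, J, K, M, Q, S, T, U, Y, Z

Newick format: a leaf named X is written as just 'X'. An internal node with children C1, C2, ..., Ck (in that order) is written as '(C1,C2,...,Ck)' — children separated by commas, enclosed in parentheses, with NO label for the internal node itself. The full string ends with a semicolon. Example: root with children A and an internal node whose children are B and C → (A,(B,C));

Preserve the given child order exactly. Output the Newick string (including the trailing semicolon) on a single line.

internal I5 with children ['J', 'I4']
  leaf 'J' → 'J'
  internal I4 with children ['I3', 'E']
    internal I3 with children ['I2', 'I0', 'I1']
      internal I2 with children ['F', 'H', 'Z']
        leaf 'F' → 'F'
        leaf 'H' → 'H'
        leaf 'Z' → 'Z'
      → '(F,H,Z)'
      internal I0 with children ['M', 'Q', 'Y']
        leaf 'M' → 'M'
        leaf 'Q' → 'Q'
        leaf 'Y' → 'Y'
      → '(M,Q,Y)'
      internal I1 with children ['T', 'S', 'K', 'U']
        leaf 'T' → 'T'
        leaf 'S' → 'S'
        leaf 'K' → 'K'
        leaf 'U' → 'U'
      → '(T,S,K,U)'
    → '((F,H,Z),(M,Q,Y),(T,S,K,U))'
    leaf 'E' → 'E'
  → '(((F,H,Z),(M,Q,Y),(T,S,K,U)),E)'
→ '(J,(((F,H,Z),(M,Q,Y),(T,S,K,U)),E))'
Final: (J,(((F,H,Z),(M,Q,Y),(T,S,K,U)),E));

Answer: (J,(((F,H,Z),(M,Q,Y),(T,S,K,U)),E));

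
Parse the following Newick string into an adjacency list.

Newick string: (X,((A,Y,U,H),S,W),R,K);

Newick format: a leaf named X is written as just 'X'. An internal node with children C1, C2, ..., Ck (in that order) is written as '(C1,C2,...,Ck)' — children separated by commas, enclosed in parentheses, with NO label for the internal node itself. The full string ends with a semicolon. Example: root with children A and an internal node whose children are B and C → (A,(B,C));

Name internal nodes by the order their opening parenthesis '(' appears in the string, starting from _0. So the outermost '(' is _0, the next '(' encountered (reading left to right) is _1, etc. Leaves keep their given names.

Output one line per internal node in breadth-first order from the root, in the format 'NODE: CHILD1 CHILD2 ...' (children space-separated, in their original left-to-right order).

Answer: _0: X _1 R K
_1: _2 S W
_2: A Y U H

Derivation:
Input: (X,((A,Y,U,H),S,W),R,K);
Scanning left-to-right, naming '(' by encounter order:
  pos 0: '(' -> open internal node _0 (depth 1)
  pos 3: '(' -> open internal node _1 (depth 2)
  pos 4: '(' -> open internal node _2 (depth 3)
  pos 12: ')' -> close internal node _2 (now at depth 2)
  pos 17: ')' -> close internal node _1 (now at depth 1)
  pos 22: ')' -> close internal node _0 (now at depth 0)
Total internal nodes: 3
BFS adjacency from root:
  _0: X _1 R K
  _1: _2 S W
  _2: A Y U H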